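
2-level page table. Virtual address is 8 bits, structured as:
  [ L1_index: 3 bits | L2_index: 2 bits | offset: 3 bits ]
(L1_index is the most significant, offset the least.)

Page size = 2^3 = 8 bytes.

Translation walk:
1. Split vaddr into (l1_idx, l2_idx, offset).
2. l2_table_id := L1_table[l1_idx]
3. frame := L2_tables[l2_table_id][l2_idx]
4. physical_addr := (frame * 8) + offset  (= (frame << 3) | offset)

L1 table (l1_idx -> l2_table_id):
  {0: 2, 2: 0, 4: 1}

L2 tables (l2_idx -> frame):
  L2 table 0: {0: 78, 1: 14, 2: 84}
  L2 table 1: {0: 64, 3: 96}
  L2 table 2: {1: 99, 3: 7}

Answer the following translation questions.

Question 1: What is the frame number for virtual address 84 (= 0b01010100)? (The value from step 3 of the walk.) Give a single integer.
vaddr = 84: l1_idx=2, l2_idx=2
L1[2] = 0; L2[0][2] = 84

Answer: 84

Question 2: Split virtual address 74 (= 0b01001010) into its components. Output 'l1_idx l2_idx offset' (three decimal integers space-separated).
vaddr = 74 = 0b01001010
  top 3 bits -> l1_idx = 2
  next 2 bits -> l2_idx = 1
  bottom 3 bits -> offset = 2

Answer: 2 1 2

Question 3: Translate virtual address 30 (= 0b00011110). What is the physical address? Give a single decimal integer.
vaddr = 30 = 0b00011110
Split: l1_idx=0, l2_idx=3, offset=6
L1[0] = 2
L2[2][3] = 7
paddr = 7 * 8 + 6 = 62

Answer: 62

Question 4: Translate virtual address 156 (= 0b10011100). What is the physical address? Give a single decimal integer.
Answer: 772

Derivation:
vaddr = 156 = 0b10011100
Split: l1_idx=4, l2_idx=3, offset=4
L1[4] = 1
L2[1][3] = 96
paddr = 96 * 8 + 4 = 772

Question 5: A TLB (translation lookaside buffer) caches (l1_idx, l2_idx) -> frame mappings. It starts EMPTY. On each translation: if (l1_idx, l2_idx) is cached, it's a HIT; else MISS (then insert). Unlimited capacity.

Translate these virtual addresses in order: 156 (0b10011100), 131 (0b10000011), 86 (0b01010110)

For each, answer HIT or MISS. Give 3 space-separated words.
Answer: MISS MISS MISS

Derivation:
vaddr=156: (4,3) not in TLB -> MISS, insert
vaddr=131: (4,0) not in TLB -> MISS, insert
vaddr=86: (2,2) not in TLB -> MISS, insert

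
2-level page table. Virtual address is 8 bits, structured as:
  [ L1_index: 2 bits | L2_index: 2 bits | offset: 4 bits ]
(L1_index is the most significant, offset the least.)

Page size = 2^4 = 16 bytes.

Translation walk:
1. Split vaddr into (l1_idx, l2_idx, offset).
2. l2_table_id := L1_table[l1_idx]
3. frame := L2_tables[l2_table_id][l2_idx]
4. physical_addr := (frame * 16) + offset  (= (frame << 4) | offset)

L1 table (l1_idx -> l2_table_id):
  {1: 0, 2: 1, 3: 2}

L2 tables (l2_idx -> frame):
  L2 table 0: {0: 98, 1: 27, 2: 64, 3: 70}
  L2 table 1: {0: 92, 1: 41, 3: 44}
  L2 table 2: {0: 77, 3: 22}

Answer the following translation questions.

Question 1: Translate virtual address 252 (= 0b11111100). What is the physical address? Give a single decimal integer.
vaddr = 252 = 0b11111100
Split: l1_idx=3, l2_idx=3, offset=12
L1[3] = 2
L2[2][3] = 22
paddr = 22 * 16 + 12 = 364

Answer: 364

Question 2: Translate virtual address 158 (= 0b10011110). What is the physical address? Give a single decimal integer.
Answer: 670

Derivation:
vaddr = 158 = 0b10011110
Split: l1_idx=2, l2_idx=1, offset=14
L1[2] = 1
L2[1][1] = 41
paddr = 41 * 16 + 14 = 670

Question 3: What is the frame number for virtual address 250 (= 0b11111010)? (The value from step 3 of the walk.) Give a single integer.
Answer: 22

Derivation:
vaddr = 250: l1_idx=3, l2_idx=3
L1[3] = 2; L2[2][3] = 22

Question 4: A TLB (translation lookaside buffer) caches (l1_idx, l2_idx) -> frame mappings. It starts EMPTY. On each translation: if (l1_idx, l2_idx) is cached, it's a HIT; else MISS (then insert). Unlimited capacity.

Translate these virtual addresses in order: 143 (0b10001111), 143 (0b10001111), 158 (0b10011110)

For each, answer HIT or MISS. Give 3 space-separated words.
vaddr=143: (2,0) not in TLB -> MISS, insert
vaddr=143: (2,0) in TLB -> HIT
vaddr=158: (2,1) not in TLB -> MISS, insert

Answer: MISS HIT MISS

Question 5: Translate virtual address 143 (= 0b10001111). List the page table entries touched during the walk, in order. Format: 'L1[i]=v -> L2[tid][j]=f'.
vaddr = 143 = 0b10001111
Split: l1_idx=2, l2_idx=0, offset=15

Answer: L1[2]=1 -> L2[1][0]=92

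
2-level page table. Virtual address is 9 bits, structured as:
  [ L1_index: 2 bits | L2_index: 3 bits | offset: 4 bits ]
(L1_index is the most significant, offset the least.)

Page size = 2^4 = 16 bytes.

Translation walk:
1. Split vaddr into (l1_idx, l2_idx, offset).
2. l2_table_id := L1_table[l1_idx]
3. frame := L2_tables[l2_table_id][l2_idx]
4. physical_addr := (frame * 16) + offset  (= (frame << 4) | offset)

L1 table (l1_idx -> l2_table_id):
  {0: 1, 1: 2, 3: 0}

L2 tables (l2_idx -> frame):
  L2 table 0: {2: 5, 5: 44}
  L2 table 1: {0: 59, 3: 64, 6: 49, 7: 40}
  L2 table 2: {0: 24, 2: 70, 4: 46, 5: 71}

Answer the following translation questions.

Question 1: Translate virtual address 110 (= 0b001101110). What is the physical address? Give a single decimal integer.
vaddr = 110 = 0b001101110
Split: l1_idx=0, l2_idx=6, offset=14
L1[0] = 1
L2[1][6] = 49
paddr = 49 * 16 + 14 = 798

Answer: 798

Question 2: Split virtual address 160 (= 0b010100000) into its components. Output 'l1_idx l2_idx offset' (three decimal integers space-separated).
vaddr = 160 = 0b010100000
  top 2 bits -> l1_idx = 1
  next 3 bits -> l2_idx = 2
  bottom 4 bits -> offset = 0

Answer: 1 2 0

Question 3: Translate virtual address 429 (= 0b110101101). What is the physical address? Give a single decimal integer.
vaddr = 429 = 0b110101101
Split: l1_idx=3, l2_idx=2, offset=13
L1[3] = 0
L2[0][2] = 5
paddr = 5 * 16 + 13 = 93

Answer: 93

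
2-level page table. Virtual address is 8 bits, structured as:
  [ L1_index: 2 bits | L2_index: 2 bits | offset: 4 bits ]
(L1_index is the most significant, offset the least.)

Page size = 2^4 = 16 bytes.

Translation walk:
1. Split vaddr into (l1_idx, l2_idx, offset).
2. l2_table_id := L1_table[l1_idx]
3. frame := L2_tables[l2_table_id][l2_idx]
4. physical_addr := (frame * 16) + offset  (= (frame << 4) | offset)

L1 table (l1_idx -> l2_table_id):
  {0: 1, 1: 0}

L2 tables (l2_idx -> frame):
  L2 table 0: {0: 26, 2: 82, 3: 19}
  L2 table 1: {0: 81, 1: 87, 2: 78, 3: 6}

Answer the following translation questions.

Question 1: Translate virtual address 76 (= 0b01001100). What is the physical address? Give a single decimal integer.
vaddr = 76 = 0b01001100
Split: l1_idx=1, l2_idx=0, offset=12
L1[1] = 0
L2[0][0] = 26
paddr = 26 * 16 + 12 = 428

Answer: 428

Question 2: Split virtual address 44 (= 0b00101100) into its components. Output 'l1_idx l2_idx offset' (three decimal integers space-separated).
vaddr = 44 = 0b00101100
  top 2 bits -> l1_idx = 0
  next 2 bits -> l2_idx = 2
  bottom 4 bits -> offset = 12

Answer: 0 2 12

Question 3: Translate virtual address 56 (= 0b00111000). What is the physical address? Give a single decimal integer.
vaddr = 56 = 0b00111000
Split: l1_idx=0, l2_idx=3, offset=8
L1[0] = 1
L2[1][3] = 6
paddr = 6 * 16 + 8 = 104

Answer: 104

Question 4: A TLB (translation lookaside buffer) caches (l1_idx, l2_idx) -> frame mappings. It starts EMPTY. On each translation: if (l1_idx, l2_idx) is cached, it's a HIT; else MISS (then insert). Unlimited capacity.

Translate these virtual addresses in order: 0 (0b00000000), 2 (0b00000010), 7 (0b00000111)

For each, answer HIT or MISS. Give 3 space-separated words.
Answer: MISS HIT HIT

Derivation:
vaddr=0: (0,0) not in TLB -> MISS, insert
vaddr=2: (0,0) in TLB -> HIT
vaddr=7: (0,0) in TLB -> HIT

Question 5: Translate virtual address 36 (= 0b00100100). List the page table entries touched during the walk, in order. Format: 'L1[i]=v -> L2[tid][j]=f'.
Answer: L1[0]=1 -> L2[1][2]=78

Derivation:
vaddr = 36 = 0b00100100
Split: l1_idx=0, l2_idx=2, offset=4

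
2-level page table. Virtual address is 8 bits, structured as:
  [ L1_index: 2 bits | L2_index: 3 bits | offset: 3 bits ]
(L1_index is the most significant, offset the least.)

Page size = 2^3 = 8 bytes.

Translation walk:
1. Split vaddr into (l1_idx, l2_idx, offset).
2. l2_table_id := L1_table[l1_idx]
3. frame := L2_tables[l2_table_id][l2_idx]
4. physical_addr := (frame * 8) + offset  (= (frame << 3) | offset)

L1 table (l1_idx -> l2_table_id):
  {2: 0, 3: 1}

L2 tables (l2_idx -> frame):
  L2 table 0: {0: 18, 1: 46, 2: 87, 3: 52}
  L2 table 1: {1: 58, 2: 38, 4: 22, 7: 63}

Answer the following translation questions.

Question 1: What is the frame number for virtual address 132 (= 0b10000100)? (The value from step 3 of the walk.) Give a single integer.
vaddr = 132: l1_idx=2, l2_idx=0
L1[2] = 0; L2[0][0] = 18

Answer: 18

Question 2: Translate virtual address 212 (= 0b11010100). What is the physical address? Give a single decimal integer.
vaddr = 212 = 0b11010100
Split: l1_idx=3, l2_idx=2, offset=4
L1[3] = 1
L2[1][2] = 38
paddr = 38 * 8 + 4 = 308

Answer: 308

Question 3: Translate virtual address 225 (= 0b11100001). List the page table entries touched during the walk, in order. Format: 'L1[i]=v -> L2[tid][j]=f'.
Answer: L1[3]=1 -> L2[1][4]=22

Derivation:
vaddr = 225 = 0b11100001
Split: l1_idx=3, l2_idx=4, offset=1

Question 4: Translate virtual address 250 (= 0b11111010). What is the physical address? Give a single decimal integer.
Answer: 506

Derivation:
vaddr = 250 = 0b11111010
Split: l1_idx=3, l2_idx=7, offset=2
L1[3] = 1
L2[1][7] = 63
paddr = 63 * 8 + 2 = 506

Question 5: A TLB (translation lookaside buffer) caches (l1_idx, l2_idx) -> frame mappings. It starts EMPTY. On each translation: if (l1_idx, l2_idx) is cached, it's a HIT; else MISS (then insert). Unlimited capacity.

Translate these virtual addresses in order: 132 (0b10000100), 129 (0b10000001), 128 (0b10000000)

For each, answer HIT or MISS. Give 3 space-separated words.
vaddr=132: (2,0) not in TLB -> MISS, insert
vaddr=129: (2,0) in TLB -> HIT
vaddr=128: (2,0) in TLB -> HIT

Answer: MISS HIT HIT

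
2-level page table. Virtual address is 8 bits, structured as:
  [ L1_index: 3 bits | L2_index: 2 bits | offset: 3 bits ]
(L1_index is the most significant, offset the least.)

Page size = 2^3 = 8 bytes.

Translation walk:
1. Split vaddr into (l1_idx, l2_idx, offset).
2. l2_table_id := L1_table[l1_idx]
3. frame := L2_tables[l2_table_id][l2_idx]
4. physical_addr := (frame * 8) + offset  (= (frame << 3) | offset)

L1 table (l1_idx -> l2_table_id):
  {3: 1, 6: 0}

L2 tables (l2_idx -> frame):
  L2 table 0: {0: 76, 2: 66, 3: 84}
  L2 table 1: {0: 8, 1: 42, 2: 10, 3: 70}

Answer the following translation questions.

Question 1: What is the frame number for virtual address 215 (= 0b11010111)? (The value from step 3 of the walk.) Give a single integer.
vaddr = 215: l1_idx=6, l2_idx=2
L1[6] = 0; L2[0][2] = 66

Answer: 66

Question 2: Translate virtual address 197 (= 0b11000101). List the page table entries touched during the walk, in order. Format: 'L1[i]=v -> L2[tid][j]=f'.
vaddr = 197 = 0b11000101
Split: l1_idx=6, l2_idx=0, offset=5

Answer: L1[6]=0 -> L2[0][0]=76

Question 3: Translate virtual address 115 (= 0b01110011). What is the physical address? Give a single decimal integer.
Answer: 83

Derivation:
vaddr = 115 = 0b01110011
Split: l1_idx=3, l2_idx=2, offset=3
L1[3] = 1
L2[1][2] = 10
paddr = 10 * 8 + 3 = 83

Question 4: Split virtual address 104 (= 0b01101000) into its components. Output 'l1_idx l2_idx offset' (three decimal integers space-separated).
vaddr = 104 = 0b01101000
  top 3 bits -> l1_idx = 3
  next 2 bits -> l2_idx = 1
  bottom 3 bits -> offset = 0

Answer: 3 1 0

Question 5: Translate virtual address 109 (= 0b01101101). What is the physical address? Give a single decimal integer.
Answer: 341

Derivation:
vaddr = 109 = 0b01101101
Split: l1_idx=3, l2_idx=1, offset=5
L1[3] = 1
L2[1][1] = 42
paddr = 42 * 8 + 5 = 341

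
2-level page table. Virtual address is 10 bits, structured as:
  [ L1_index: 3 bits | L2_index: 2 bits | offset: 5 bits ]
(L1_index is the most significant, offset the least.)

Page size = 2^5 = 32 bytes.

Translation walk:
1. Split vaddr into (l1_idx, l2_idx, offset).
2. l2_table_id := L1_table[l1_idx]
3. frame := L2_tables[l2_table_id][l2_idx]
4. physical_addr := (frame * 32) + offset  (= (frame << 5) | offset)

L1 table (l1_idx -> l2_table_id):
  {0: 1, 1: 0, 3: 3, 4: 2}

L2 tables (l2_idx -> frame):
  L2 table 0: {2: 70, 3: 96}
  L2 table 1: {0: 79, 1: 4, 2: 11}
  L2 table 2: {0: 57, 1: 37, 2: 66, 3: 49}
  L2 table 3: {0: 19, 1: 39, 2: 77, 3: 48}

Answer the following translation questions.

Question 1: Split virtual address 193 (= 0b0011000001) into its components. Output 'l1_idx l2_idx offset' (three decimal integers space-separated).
vaddr = 193 = 0b0011000001
  top 3 bits -> l1_idx = 1
  next 2 bits -> l2_idx = 2
  bottom 5 bits -> offset = 1

Answer: 1 2 1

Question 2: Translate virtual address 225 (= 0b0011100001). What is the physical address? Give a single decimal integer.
vaddr = 225 = 0b0011100001
Split: l1_idx=1, l2_idx=3, offset=1
L1[1] = 0
L2[0][3] = 96
paddr = 96 * 32 + 1 = 3073

Answer: 3073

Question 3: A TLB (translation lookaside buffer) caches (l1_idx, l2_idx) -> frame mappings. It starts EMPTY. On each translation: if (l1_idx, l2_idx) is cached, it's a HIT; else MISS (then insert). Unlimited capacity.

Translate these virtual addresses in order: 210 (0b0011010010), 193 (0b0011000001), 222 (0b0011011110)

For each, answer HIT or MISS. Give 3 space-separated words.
Answer: MISS HIT HIT

Derivation:
vaddr=210: (1,2) not in TLB -> MISS, insert
vaddr=193: (1,2) in TLB -> HIT
vaddr=222: (1,2) in TLB -> HIT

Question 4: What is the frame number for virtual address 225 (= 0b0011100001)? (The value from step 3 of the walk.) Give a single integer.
vaddr = 225: l1_idx=1, l2_idx=3
L1[1] = 0; L2[0][3] = 96

Answer: 96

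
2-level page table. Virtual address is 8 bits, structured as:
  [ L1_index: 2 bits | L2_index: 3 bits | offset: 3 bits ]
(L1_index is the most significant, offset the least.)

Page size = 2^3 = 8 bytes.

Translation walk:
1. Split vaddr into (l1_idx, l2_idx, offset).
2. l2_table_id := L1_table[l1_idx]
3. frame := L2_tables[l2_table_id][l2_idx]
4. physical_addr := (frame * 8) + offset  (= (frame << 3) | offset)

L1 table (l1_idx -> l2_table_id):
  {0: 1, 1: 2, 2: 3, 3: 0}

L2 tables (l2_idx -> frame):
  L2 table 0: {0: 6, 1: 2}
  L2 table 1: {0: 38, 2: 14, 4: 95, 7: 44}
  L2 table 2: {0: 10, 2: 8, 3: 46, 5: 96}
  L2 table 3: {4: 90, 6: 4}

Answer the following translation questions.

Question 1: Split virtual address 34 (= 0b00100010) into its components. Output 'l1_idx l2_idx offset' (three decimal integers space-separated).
Answer: 0 4 2

Derivation:
vaddr = 34 = 0b00100010
  top 2 bits -> l1_idx = 0
  next 3 bits -> l2_idx = 4
  bottom 3 bits -> offset = 2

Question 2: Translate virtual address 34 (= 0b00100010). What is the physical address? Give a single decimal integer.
vaddr = 34 = 0b00100010
Split: l1_idx=0, l2_idx=4, offset=2
L1[0] = 1
L2[1][4] = 95
paddr = 95 * 8 + 2 = 762

Answer: 762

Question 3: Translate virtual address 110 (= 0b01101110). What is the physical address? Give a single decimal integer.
Answer: 774

Derivation:
vaddr = 110 = 0b01101110
Split: l1_idx=1, l2_idx=5, offset=6
L1[1] = 2
L2[2][5] = 96
paddr = 96 * 8 + 6 = 774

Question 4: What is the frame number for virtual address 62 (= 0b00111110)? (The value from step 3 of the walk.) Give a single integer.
vaddr = 62: l1_idx=0, l2_idx=7
L1[0] = 1; L2[1][7] = 44

Answer: 44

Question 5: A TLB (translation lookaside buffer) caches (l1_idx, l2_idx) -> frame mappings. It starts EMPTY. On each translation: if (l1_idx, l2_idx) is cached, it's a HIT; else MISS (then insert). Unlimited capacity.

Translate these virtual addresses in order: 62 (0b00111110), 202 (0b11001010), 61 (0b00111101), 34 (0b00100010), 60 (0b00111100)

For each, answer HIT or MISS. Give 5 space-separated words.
vaddr=62: (0,7) not in TLB -> MISS, insert
vaddr=202: (3,1) not in TLB -> MISS, insert
vaddr=61: (0,7) in TLB -> HIT
vaddr=34: (0,4) not in TLB -> MISS, insert
vaddr=60: (0,7) in TLB -> HIT

Answer: MISS MISS HIT MISS HIT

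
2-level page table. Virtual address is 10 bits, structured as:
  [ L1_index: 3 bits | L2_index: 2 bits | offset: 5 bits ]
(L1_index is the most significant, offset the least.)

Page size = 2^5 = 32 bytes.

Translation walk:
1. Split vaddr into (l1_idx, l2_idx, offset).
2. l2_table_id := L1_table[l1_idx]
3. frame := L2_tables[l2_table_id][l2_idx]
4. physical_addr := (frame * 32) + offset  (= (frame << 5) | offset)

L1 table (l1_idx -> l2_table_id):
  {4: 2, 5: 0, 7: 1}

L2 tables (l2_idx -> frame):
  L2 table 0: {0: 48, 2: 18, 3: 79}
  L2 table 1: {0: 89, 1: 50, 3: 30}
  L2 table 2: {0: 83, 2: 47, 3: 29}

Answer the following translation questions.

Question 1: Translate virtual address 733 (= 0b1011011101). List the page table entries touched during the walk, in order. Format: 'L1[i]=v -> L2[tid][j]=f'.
vaddr = 733 = 0b1011011101
Split: l1_idx=5, l2_idx=2, offset=29

Answer: L1[5]=0 -> L2[0][2]=18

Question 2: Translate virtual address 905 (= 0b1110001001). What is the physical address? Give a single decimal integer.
vaddr = 905 = 0b1110001001
Split: l1_idx=7, l2_idx=0, offset=9
L1[7] = 1
L2[1][0] = 89
paddr = 89 * 32 + 9 = 2857

Answer: 2857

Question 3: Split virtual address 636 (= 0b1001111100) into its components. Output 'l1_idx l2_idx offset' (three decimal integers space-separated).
vaddr = 636 = 0b1001111100
  top 3 bits -> l1_idx = 4
  next 2 bits -> l2_idx = 3
  bottom 5 bits -> offset = 28

Answer: 4 3 28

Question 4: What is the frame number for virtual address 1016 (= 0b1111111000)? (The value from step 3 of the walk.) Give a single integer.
vaddr = 1016: l1_idx=7, l2_idx=3
L1[7] = 1; L2[1][3] = 30

Answer: 30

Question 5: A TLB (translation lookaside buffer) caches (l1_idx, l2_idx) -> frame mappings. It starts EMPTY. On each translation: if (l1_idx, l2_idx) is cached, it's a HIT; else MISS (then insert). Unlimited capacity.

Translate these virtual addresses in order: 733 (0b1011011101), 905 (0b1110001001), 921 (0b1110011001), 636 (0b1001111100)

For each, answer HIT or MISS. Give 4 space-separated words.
vaddr=733: (5,2) not in TLB -> MISS, insert
vaddr=905: (7,0) not in TLB -> MISS, insert
vaddr=921: (7,0) in TLB -> HIT
vaddr=636: (4,3) not in TLB -> MISS, insert

Answer: MISS MISS HIT MISS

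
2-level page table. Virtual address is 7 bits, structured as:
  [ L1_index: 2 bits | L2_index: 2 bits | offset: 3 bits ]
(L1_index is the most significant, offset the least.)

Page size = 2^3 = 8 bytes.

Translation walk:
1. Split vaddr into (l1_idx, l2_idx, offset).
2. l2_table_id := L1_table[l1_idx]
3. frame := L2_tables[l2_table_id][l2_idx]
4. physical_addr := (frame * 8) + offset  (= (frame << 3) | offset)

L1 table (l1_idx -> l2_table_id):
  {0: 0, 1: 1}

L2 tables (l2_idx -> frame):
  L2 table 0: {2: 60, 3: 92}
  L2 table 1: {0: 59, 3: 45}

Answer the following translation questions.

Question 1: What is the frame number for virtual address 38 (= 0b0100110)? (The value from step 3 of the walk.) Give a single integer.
Answer: 59

Derivation:
vaddr = 38: l1_idx=1, l2_idx=0
L1[1] = 1; L2[1][0] = 59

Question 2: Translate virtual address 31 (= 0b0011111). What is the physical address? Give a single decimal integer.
vaddr = 31 = 0b0011111
Split: l1_idx=0, l2_idx=3, offset=7
L1[0] = 0
L2[0][3] = 92
paddr = 92 * 8 + 7 = 743

Answer: 743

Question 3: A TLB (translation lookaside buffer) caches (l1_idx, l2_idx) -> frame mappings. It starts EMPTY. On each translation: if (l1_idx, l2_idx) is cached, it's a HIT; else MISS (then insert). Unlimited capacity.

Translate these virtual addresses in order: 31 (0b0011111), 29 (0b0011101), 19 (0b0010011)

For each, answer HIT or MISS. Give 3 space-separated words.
Answer: MISS HIT MISS

Derivation:
vaddr=31: (0,3) not in TLB -> MISS, insert
vaddr=29: (0,3) in TLB -> HIT
vaddr=19: (0,2) not in TLB -> MISS, insert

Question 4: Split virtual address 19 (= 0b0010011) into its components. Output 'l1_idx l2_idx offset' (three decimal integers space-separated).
Answer: 0 2 3

Derivation:
vaddr = 19 = 0b0010011
  top 2 bits -> l1_idx = 0
  next 2 bits -> l2_idx = 2
  bottom 3 bits -> offset = 3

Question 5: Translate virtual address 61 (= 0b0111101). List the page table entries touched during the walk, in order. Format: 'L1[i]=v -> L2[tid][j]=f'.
vaddr = 61 = 0b0111101
Split: l1_idx=1, l2_idx=3, offset=5

Answer: L1[1]=1 -> L2[1][3]=45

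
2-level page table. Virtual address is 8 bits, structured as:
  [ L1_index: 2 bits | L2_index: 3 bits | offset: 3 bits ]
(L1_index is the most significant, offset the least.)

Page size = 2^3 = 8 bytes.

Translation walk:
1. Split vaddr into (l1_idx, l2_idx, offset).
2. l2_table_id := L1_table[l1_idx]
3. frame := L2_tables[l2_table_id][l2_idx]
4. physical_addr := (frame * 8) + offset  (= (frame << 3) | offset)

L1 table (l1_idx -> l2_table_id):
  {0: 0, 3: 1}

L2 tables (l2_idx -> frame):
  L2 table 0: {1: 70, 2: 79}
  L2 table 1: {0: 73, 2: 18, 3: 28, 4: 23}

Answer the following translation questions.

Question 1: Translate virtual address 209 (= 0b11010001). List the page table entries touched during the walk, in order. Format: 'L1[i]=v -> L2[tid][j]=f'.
Answer: L1[3]=1 -> L2[1][2]=18

Derivation:
vaddr = 209 = 0b11010001
Split: l1_idx=3, l2_idx=2, offset=1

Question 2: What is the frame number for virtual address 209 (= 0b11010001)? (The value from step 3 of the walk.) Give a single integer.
vaddr = 209: l1_idx=3, l2_idx=2
L1[3] = 1; L2[1][2] = 18

Answer: 18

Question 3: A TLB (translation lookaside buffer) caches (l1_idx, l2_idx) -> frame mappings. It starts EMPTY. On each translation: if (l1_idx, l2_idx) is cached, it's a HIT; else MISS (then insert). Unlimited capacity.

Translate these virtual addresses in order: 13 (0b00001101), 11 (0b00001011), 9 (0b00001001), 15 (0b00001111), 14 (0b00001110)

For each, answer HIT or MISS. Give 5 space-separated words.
Answer: MISS HIT HIT HIT HIT

Derivation:
vaddr=13: (0,1) not in TLB -> MISS, insert
vaddr=11: (0,1) in TLB -> HIT
vaddr=9: (0,1) in TLB -> HIT
vaddr=15: (0,1) in TLB -> HIT
vaddr=14: (0,1) in TLB -> HIT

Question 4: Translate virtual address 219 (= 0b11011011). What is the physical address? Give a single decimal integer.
vaddr = 219 = 0b11011011
Split: l1_idx=3, l2_idx=3, offset=3
L1[3] = 1
L2[1][3] = 28
paddr = 28 * 8 + 3 = 227

Answer: 227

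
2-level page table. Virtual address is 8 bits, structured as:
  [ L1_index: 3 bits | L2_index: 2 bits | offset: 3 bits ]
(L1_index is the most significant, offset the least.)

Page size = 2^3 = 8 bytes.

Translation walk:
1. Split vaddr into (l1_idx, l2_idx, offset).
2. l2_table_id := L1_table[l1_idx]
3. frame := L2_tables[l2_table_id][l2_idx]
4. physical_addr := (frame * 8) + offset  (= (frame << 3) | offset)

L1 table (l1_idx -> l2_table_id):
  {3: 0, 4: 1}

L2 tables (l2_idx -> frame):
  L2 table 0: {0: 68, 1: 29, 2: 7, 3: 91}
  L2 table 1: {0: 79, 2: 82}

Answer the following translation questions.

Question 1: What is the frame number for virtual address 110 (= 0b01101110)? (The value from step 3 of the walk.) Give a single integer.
vaddr = 110: l1_idx=3, l2_idx=1
L1[3] = 0; L2[0][1] = 29

Answer: 29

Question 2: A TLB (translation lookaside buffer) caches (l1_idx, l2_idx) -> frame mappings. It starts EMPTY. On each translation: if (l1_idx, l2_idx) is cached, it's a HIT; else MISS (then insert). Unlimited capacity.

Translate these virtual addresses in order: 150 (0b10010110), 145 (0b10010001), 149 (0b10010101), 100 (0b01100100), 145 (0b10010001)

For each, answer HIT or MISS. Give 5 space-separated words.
vaddr=150: (4,2) not in TLB -> MISS, insert
vaddr=145: (4,2) in TLB -> HIT
vaddr=149: (4,2) in TLB -> HIT
vaddr=100: (3,0) not in TLB -> MISS, insert
vaddr=145: (4,2) in TLB -> HIT

Answer: MISS HIT HIT MISS HIT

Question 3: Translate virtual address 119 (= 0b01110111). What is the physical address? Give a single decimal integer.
Answer: 63

Derivation:
vaddr = 119 = 0b01110111
Split: l1_idx=3, l2_idx=2, offset=7
L1[3] = 0
L2[0][2] = 7
paddr = 7 * 8 + 7 = 63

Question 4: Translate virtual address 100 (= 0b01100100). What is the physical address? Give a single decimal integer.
Answer: 548

Derivation:
vaddr = 100 = 0b01100100
Split: l1_idx=3, l2_idx=0, offset=4
L1[3] = 0
L2[0][0] = 68
paddr = 68 * 8 + 4 = 548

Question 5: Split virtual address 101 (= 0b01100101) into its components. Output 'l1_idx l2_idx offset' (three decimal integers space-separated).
Answer: 3 0 5

Derivation:
vaddr = 101 = 0b01100101
  top 3 bits -> l1_idx = 3
  next 2 bits -> l2_idx = 0
  bottom 3 bits -> offset = 5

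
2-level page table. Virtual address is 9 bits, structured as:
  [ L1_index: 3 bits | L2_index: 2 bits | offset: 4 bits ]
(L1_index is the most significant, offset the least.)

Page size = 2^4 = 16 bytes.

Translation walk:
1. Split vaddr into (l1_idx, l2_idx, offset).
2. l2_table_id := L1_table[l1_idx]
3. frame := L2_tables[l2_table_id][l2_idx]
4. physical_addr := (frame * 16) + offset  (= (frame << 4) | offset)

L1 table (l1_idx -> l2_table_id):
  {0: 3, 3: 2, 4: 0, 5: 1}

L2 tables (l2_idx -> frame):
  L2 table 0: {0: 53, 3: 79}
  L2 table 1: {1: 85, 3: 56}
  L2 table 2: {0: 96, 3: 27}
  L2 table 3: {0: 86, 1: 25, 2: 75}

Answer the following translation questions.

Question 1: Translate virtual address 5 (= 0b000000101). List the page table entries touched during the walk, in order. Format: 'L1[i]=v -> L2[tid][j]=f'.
vaddr = 5 = 0b000000101
Split: l1_idx=0, l2_idx=0, offset=5

Answer: L1[0]=3 -> L2[3][0]=86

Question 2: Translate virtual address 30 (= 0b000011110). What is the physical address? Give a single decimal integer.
Answer: 414

Derivation:
vaddr = 30 = 0b000011110
Split: l1_idx=0, l2_idx=1, offset=14
L1[0] = 3
L2[3][1] = 25
paddr = 25 * 16 + 14 = 414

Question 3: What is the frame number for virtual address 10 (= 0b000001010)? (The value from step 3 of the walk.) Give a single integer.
Answer: 86

Derivation:
vaddr = 10: l1_idx=0, l2_idx=0
L1[0] = 3; L2[3][0] = 86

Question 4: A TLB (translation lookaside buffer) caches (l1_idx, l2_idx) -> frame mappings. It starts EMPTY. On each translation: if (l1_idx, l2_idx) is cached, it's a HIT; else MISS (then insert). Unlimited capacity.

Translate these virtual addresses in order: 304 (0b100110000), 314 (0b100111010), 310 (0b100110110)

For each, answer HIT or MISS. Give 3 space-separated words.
Answer: MISS HIT HIT

Derivation:
vaddr=304: (4,3) not in TLB -> MISS, insert
vaddr=314: (4,3) in TLB -> HIT
vaddr=310: (4,3) in TLB -> HIT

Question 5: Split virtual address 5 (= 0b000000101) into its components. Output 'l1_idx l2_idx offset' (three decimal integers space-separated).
Answer: 0 0 5

Derivation:
vaddr = 5 = 0b000000101
  top 3 bits -> l1_idx = 0
  next 2 bits -> l2_idx = 0
  bottom 4 bits -> offset = 5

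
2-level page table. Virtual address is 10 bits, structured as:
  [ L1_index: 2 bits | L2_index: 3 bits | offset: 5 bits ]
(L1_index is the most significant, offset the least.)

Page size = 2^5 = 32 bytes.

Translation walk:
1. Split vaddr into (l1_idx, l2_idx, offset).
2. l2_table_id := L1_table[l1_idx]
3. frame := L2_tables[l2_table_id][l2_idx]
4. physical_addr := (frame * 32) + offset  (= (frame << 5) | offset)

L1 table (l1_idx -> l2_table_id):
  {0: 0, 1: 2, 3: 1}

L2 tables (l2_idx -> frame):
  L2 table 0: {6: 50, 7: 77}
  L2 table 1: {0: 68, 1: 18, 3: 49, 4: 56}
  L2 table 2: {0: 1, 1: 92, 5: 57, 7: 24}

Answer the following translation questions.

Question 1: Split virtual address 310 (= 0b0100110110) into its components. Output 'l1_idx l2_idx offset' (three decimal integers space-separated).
vaddr = 310 = 0b0100110110
  top 2 bits -> l1_idx = 1
  next 3 bits -> l2_idx = 1
  bottom 5 bits -> offset = 22

Answer: 1 1 22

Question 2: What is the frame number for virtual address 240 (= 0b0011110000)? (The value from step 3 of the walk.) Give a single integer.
vaddr = 240: l1_idx=0, l2_idx=7
L1[0] = 0; L2[0][7] = 77

Answer: 77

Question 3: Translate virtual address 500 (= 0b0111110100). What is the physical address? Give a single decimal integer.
Answer: 788

Derivation:
vaddr = 500 = 0b0111110100
Split: l1_idx=1, l2_idx=7, offset=20
L1[1] = 2
L2[2][7] = 24
paddr = 24 * 32 + 20 = 788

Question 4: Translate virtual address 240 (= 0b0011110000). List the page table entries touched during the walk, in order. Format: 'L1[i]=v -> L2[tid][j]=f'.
Answer: L1[0]=0 -> L2[0][7]=77

Derivation:
vaddr = 240 = 0b0011110000
Split: l1_idx=0, l2_idx=7, offset=16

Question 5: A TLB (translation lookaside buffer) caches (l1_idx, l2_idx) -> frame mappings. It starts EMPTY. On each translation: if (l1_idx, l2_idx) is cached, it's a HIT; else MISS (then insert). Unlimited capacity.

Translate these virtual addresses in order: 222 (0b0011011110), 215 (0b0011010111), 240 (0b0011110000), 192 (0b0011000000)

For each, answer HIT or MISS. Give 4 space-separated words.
Answer: MISS HIT MISS HIT

Derivation:
vaddr=222: (0,6) not in TLB -> MISS, insert
vaddr=215: (0,6) in TLB -> HIT
vaddr=240: (0,7) not in TLB -> MISS, insert
vaddr=192: (0,6) in TLB -> HIT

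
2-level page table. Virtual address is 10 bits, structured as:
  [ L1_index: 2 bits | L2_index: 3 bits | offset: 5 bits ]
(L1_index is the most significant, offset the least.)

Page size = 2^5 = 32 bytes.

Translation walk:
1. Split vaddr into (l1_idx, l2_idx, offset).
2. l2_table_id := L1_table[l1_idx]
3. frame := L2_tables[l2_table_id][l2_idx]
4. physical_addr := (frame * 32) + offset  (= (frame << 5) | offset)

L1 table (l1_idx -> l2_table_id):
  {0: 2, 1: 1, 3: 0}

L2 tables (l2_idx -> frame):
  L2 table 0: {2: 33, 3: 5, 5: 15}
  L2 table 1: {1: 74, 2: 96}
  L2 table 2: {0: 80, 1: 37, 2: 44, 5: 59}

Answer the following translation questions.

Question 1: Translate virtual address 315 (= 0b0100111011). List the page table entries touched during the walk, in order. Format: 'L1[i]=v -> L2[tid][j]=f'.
Answer: L1[1]=1 -> L2[1][1]=74

Derivation:
vaddr = 315 = 0b0100111011
Split: l1_idx=1, l2_idx=1, offset=27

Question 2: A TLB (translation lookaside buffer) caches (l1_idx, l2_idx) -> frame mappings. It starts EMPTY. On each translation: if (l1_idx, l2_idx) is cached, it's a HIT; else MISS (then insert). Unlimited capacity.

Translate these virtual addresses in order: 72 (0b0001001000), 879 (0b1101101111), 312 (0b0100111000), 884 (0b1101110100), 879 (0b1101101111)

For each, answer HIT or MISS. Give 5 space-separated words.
Answer: MISS MISS MISS HIT HIT

Derivation:
vaddr=72: (0,2) not in TLB -> MISS, insert
vaddr=879: (3,3) not in TLB -> MISS, insert
vaddr=312: (1,1) not in TLB -> MISS, insert
vaddr=884: (3,3) in TLB -> HIT
vaddr=879: (3,3) in TLB -> HIT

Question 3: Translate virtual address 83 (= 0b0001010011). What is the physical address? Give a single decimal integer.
Answer: 1427

Derivation:
vaddr = 83 = 0b0001010011
Split: l1_idx=0, l2_idx=2, offset=19
L1[0] = 2
L2[2][2] = 44
paddr = 44 * 32 + 19 = 1427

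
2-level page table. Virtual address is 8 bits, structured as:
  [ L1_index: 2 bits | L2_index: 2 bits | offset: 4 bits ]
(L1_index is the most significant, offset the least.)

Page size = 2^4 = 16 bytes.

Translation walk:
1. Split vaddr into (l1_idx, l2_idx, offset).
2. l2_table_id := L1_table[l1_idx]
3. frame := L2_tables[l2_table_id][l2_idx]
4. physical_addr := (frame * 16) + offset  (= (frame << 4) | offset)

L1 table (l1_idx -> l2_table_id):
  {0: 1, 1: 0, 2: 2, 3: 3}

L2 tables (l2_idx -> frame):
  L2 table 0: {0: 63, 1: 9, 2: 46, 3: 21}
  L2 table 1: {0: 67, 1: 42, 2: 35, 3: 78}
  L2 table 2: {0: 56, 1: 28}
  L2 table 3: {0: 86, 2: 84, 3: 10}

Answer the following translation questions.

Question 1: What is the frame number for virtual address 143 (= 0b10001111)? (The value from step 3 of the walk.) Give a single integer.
vaddr = 143: l1_idx=2, l2_idx=0
L1[2] = 2; L2[2][0] = 56

Answer: 56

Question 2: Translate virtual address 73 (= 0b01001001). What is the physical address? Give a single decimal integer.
vaddr = 73 = 0b01001001
Split: l1_idx=1, l2_idx=0, offset=9
L1[1] = 0
L2[0][0] = 63
paddr = 63 * 16 + 9 = 1017

Answer: 1017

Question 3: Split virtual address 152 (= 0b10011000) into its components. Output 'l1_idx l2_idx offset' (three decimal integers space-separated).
vaddr = 152 = 0b10011000
  top 2 bits -> l1_idx = 2
  next 2 bits -> l2_idx = 1
  bottom 4 bits -> offset = 8

Answer: 2 1 8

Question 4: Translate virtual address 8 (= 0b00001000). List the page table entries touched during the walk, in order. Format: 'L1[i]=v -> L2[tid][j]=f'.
Answer: L1[0]=1 -> L2[1][0]=67

Derivation:
vaddr = 8 = 0b00001000
Split: l1_idx=0, l2_idx=0, offset=8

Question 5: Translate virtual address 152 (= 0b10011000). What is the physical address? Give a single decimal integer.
Answer: 456

Derivation:
vaddr = 152 = 0b10011000
Split: l1_idx=2, l2_idx=1, offset=8
L1[2] = 2
L2[2][1] = 28
paddr = 28 * 16 + 8 = 456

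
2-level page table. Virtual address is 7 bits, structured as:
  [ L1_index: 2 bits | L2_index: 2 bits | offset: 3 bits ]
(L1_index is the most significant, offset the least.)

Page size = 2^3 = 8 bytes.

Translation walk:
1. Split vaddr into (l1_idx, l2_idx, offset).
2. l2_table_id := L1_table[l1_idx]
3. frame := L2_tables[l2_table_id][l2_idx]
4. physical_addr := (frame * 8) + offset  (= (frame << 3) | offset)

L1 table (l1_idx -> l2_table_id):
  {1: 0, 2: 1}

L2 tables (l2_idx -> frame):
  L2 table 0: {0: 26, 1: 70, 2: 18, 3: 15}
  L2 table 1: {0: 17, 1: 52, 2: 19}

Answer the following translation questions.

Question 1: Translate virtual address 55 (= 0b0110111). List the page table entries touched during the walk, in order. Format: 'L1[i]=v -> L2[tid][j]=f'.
vaddr = 55 = 0b0110111
Split: l1_idx=1, l2_idx=2, offset=7

Answer: L1[1]=0 -> L2[0][2]=18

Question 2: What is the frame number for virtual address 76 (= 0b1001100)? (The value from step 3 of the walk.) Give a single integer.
Answer: 52

Derivation:
vaddr = 76: l1_idx=2, l2_idx=1
L1[2] = 1; L2[1][1] = 52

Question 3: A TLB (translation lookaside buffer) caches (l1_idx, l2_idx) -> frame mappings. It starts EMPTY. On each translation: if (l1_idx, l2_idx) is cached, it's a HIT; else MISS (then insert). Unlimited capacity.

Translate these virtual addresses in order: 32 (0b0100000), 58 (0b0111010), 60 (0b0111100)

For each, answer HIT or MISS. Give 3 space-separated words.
vaddr=32: (1,0) not in TLB -> MISS, insert
vaddr=58: (1,3) not in TLB -> MISS, insert
vaddr=60: (1,3) in TLB -> HIT

Answer: MISS MISS HIT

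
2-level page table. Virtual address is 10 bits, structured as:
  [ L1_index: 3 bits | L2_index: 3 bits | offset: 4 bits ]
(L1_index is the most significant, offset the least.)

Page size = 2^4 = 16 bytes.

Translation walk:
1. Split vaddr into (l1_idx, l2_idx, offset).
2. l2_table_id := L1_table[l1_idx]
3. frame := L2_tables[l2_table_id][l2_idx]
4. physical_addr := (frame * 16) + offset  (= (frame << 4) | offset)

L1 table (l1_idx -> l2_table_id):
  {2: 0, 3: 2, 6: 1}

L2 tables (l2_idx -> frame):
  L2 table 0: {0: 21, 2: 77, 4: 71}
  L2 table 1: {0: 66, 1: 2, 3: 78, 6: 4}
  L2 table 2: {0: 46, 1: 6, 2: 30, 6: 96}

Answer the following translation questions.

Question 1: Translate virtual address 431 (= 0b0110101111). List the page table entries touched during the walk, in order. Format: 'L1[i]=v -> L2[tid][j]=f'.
vaddr = 431 = 0b0110101111
Split: l1_idx=3, l2_idx=2, offset=15

Answer: L1[3]=2 -> L2[2][2]=30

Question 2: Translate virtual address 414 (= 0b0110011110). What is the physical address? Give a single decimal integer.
vaddr = 414 = 0b0110011110
Split: l1_idx=3, l2_idx=1, offset=14
L1[3] = 2
L2[2][1] = 6
paddr = 6 * 16 + 14 = 110

Answer: 110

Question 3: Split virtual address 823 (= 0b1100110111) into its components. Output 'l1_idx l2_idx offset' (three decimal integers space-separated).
Answer: 6 3 7

Derivation:
vaddr = 823 = 0b1100110111
  top 3 bits -> l1_idx = 6
  next 3 bits -> l2_idx = 3
  bottom 4 bits -> offset = 7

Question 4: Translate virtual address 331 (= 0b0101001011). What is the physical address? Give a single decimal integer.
vaddr = 331 = 0b0101001011
Split: l1_idx=2, l2_idx=4, offset=11
L1[2] = 0
L2[0][4] = 71
paddr = 71 * 16 + 11 = 1147

Answer: 1147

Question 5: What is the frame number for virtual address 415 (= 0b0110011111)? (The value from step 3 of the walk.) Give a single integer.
Answer: 6

Derivation:
vaddr = 415: l1_idx=3, l2_idx=1
L1[3] = 2; L2[2][1] = 6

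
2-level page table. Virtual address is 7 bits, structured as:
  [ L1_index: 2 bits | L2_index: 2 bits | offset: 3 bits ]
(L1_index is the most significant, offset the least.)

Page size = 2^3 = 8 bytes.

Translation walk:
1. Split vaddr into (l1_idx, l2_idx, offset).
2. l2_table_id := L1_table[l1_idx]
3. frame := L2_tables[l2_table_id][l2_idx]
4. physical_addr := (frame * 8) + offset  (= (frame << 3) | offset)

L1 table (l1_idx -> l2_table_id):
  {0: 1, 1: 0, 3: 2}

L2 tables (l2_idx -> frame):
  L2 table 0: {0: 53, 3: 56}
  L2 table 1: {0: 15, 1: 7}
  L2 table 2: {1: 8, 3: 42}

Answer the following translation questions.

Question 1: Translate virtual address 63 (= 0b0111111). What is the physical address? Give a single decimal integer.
vaddr = 63 = 0b0111111
Split: l1_idx=1, l2_idx=3, offset=7
L1[1] = 0
L2[0][3] = 56
paddr = 56 * 8 + 7 = 455

Answer: 455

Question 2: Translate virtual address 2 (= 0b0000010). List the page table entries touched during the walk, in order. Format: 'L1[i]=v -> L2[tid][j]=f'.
vaddr = 2 = 0b0000010
Split: l1_idx=0, l2_idx=0, offset=2

Answer: L1[0]=1 -> L2[1][0]=15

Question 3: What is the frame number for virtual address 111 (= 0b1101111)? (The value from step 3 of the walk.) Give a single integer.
vaddr = 111: l1_idx=3, l2_idx=1
L1[3] = 2; L2[2][1] = 8

Answer: 8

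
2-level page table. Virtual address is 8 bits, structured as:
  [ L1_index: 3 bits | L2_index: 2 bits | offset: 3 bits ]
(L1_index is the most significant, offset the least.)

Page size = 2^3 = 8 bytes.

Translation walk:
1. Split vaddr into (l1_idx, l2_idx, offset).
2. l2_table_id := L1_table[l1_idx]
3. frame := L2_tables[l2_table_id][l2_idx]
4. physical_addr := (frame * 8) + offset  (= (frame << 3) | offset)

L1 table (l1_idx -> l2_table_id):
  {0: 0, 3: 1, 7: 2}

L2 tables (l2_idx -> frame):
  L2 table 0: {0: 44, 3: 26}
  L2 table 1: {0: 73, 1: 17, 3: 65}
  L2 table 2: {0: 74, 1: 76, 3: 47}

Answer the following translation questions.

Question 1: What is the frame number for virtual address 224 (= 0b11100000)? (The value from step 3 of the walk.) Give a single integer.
vaddr = 224: l1_idx=7, l2_idx=0
L1[7] = 2; L2[2][0] = 74

Answer: 74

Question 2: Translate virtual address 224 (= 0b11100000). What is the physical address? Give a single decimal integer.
vaddr = 224 = 0b11100000
Split: l1_idx=7, l2_idx=0, offset=0
L1[7] = 2
L2[2][0] = 74
paddr = 74 * 8 + 0 = 592

Answer: 592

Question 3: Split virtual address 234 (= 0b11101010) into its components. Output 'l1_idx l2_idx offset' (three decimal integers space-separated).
Answer: 7 1 2

Derivation:
vaddr = 234 = 0b11101010
  top 3 bits -> l1_idx = 7
  next 2 bits -> l2_idx = 1
  bottom 3 bits -> offset = 2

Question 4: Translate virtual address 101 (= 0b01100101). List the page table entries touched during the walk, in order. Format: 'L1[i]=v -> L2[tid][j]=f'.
Answer: L1[3]=1 -> L2[1][0]=73

Derivation:
vaddr = 101 = 0b01100101
Split: l1_idx=3, l2_idx=0, offset=5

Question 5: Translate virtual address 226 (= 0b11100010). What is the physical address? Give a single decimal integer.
vaddr = 226 = 0b11100010
Split: l1_idx=7, l2_idx=0, offset=2
L1[7] = 2
L2[2][0] = 74
paddr = 74 * 8 + 2 = 594

Answer: 594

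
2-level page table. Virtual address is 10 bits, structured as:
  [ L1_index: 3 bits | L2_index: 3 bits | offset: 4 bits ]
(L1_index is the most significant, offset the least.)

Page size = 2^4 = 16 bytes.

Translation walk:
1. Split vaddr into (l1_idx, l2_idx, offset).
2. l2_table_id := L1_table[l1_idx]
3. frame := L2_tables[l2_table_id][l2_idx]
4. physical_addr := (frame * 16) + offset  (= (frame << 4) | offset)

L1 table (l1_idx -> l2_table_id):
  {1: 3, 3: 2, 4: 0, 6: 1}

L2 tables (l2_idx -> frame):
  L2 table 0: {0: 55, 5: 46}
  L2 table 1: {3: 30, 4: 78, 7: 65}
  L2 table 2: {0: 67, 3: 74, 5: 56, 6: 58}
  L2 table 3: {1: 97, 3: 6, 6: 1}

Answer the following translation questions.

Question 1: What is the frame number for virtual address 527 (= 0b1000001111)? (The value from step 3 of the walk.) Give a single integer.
vaddr = 527: l1_idx=4, l2_idx=0
L1[4] = 0; L2[0][0] = 55

Answer: 55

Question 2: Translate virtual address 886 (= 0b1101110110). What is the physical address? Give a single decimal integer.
Answer: 1046

Derivation:
vaddr = 886 = 0b1101110110
Split: l1_idx=6, l2_idx=7, offset=6
L1[6] = 1
L2[1][7] = 65
paddr = 65 * 16 + 6 = 1046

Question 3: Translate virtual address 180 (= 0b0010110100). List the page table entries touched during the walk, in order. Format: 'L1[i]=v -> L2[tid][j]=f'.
vaddr = 180 = 0b0010110100
Split: l1_idx=1, l2_idx=3, offset=4

Answer: L1[1]=3 -> L2[3][3]=6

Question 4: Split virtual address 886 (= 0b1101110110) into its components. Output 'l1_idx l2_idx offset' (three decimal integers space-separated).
vaddr = 886 = 0b1101110110
  top 3 bits -> l1_idx = 6
  next 3 bits -> l2_idx = 7
  bottom 4 bits -> offset = 6

Answer: 6 7 6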